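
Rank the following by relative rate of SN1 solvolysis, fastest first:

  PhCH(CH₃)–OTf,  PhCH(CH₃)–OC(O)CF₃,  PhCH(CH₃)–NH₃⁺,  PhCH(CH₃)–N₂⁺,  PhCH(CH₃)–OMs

PhCH(CH₃)–N₂⁺ > PhCH(CH₃)–OTf > PhCH(CH₃)–OMs > PhCH(CH₃)–OC(O)CF₃ > PhCH(CH₃)–NH₃⁺

Identical carbon frameworks mean the comparison reduces to leaving-group quality.
A good leaving group is a weak base: the lower the pKₐ of its conjugate acid, the more readily it departs.
PhCH(CH₃)–N₂⁺ loses N₂: no meaningful conjugate acid; N₂ departs as an exceptionally stable neutral molecule
PhCH(CH₃)–OTf loses OTf⁻: pKₐ(CF₃SO₃H (triflic acid)) ≈ -14
PhCH(CH₃)–OMs loses OMs⁻: pKₐ(CH₃SO₃H (MsOH)) ≈ -1.9
PhCH(CH₃)–OC(O)CF₃ loses CF₃COO⁻: pKₐ(CF₃COOH) ≈ 0.2
PhCH(CH₃)–NH₃⁺ loses NH₃: pKₐ(NH₄⁺) ≈ 9.2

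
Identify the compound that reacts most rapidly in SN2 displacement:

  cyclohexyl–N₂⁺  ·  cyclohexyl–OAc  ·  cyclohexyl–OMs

cyclohexyl–N₂⁺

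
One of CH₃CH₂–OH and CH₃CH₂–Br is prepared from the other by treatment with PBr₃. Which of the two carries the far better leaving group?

From CH₃CH₂–OH the departing group would be OH⁻ (pKₐ(H₂O) ≈ 15.7). Strong base; essentially never leaves without prior activation.
From CH₃CH₂–Br the leaving group is Br⁻ (pKₐ(HBr) ≈ -9). Weak base; good leaving group.
Treatment with PBr₃ works by replacing the hydroxyl with bromide, making CH₃CH₂–Br enormously more reactive.

CH₃CH₂–Br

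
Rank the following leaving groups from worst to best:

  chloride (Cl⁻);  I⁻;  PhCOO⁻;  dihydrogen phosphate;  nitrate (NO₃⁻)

PhCOO⁻ < dihydrogen phosphate < nitrate (NO₃⁻) < chloride (Cl⁻) < I⁻

The more stable X⁻ (or X) is on its own — i.e. the weaker a base it is — the better a leaving group it makes.
I⁻: pKₐ(HI) ≈ -10
chloride (Cl⁻): pKₐ(HCl) ≈ -7
nitrate (NO₃⁻): pKₐ(HNO₃) ≈ -1.3
dihydrogen phosphate: pKₐ(H₃PO₄) ≈ 2.1
PhCOO⁻: pKₐ(C₆H₅COOH) ≈ 4.2
Listed from poorest to best leaving group as asked.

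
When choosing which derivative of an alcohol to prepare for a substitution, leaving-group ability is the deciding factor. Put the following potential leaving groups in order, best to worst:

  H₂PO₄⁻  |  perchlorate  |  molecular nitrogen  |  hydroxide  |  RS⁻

molecular nitrogen > perchlorate > H₂PO₄⁻ > RS⁻ > hydroxide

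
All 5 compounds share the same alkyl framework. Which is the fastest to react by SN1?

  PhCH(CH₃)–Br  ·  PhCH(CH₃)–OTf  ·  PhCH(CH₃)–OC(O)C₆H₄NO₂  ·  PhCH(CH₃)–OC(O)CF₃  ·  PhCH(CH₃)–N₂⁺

PhCH(CH₃)–N₂⁺

The skeletons are identical, so relative rate is governed entirely by leaving-group ability.
A good leaving group is a weak base: the lower the pKₐ of its conjugate acid, the more readily it departs.
PhCH(CH₃)–N₂⁺ loses N₂: no meaningful conjugate acid; N₂ departs as an exceptionally stable neutral molecule
PhCH(CH₃)–OTf loses OTf⁻: pKₐ(CF₃SO₃H (triflic acid)) ≈ -14
PhCH(CH₃)–Br loses Br⁻: pKₐ(HBr) ≈ -9
PhCH(CH₃)–OC(O)CF₃ loses CF₃COO⁻: pKₐ(CF₃COOH) ≈ 0.2
PhCH(CH₃)–OC(O)C₆H₄NO₂ loses p-O₂N–C₆H₄–COO⁻: pKₐ(p-nitrobenzoic acid) ≈ 3.4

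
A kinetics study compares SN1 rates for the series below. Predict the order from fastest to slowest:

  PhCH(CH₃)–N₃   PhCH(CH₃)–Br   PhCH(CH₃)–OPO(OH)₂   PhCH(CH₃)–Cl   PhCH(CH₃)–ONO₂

PhCH(CH₃)–Br > PhCH(CH₃)–Cl > PhCH(CH₃)–ONO₂ > PhCH(CH₃)–OPO(OH)₂ > PhCH(CH₃)–N₃

Identical carbon frameworks mean the comparison reduces to leaving-group quality.
The more stable X⁻ (or X) is on its own — i.e. the weaker a base it is — the better a leaving group it makes.
PhCH(CH₃)–Br loses Br⁻: pKₐ(HBr) ≈ -9
PhCH(CH₃)–Cl loses Cl⁻: pKₐ(HCl) ≈ -7
PhCH(CH₃)–ONO₂ loses NO₃⁻: pKₐ(HNO₃) ≈ -1.3
PhCH(CH₃)–OPO(OH)₂ loses H₂PO₄⁻: pKₐ(H₃PO₄) ≈ 2.1
PhCH(CH₃)–N₃ loses N₃⁻: pKₐ(HN₃) ≈ 4.7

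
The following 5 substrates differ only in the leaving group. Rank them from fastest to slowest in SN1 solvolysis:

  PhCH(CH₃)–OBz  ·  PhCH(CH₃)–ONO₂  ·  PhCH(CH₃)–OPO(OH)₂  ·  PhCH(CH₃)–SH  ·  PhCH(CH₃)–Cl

PhCH(CH₃)–Cl > PhCH(CH₃)–ONO₂ > PhCH(CH₃)–OPO(OH)₂ > PhCH(CH₃)–OBz > PhCH(CH₃)–SH

Same R in every case — rank the leaving groups.
Rank by basicity of the departing species: weakest base leaves most easily.
PhCH(CH₃)–Cl loses Cl⁻: pKₐ(HCl) ≈ -7
PhCH(CH₃)–ONO₂ loses NO₃⁻: pKₐ(HNO₃) ≈ -1.3
PhCH(CH₃)–OPO(OH)₂ loses H₂PO₄⁻: pKₐ(H₃PO₄) ≈ 2.1
PhCH(CH₃)–OBz loses PhCOO⁻: pKₐ(C₆H₅COOH) ≈ 4.2
PhCH(CH₃)–SH loses HS⁻: pKₐ(H₂S) ≈ 7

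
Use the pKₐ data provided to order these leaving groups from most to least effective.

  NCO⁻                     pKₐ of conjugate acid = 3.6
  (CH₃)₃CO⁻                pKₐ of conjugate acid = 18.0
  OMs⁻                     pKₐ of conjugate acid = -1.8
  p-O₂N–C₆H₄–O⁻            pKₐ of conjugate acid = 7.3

OMs⁻ > NCO⁻ > p-O₂N–C₆H₄–O⁻ > (CH₃)₃CO⁻

Lower conjugate-acid pKₐ ⇒ weaker base ⇒ better leaving group.
Sorting by the given values: OMs⁻ (-1.8), NCO⁻ (3.6), p-O₂N–C₆H₄–O⁻ (7.3), (CH₃)₃CO⁻ (18.0).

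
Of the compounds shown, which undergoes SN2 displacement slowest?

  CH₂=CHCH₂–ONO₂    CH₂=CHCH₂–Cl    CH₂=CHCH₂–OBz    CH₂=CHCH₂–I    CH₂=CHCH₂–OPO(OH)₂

Identical carbon frameworks mean the comparison reduces to leaving-group quality.
The more stable X⁻ (or X) is on its own — i.e. the weaker a base it is — the better a leaving group it makes.
CH₂=CHCH₂–I loses I⁻: pKₐ(HI) ≈ -10
CH₂=CHCH₂–Cl loses Cl⁻: pKₐ(HCl) ≈ -7
CH₂=CHCH₂–ONO₂ loses NO₃⁻: pKₐ(HNO₃) ≈ -1.3
CH₂=CHCH₂–OPO(OH)₂ loses H₂PO₄⁻: pKₐ(H₃PO₄) ≈ 2.1
CH₂=CHCH₂–OBz loses PhCOO⁻: pKₐ(C₆H₅COOH) ≈ 4.2

CH₂=CHCH₂–OBz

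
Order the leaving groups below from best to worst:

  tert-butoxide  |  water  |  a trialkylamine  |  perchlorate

Leaving-group ability tracks the stability of the departed species; conjugate-acid pKₐ is the usual yardstick (lower pKₐ → better LG).
perchlorate: pKₐ(HClO₄) ≈ -10
water: pKₐ(H₃O⁺) ≈ -1.7
a trialkylamine: pKₐ(R'₃NH⁺) ≈ 10.7
tert-butoxide: pKₐ(t-BuOH) ≈ 18

perchlorate > water > a trialkylamine > tert-butoxide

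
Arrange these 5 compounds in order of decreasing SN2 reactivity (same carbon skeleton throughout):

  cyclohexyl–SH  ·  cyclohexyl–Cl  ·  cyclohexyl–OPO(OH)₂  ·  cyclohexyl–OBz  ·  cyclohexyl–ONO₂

cyclohexyl–Cl > cyclohexyl–ONO₂ > cyclohexyl–OPO(OH)₂ > cyclohexyl–OBz > cyclohexyl–SH

Identical carbon frameworks mean the comparison reduces to leaving-group quality.
The more stable X⁻ (or X) is on its own — i.e. the weaker a base it is — the better a leaving group it makes.
cyclohexyl–Cl loses Cl⁻: pKₐ(HCl) ≈ -7
cyclohexyl–ONO₂ loses NO₃⁻: pKₐ(HNO₃) ≈ -1.3
cyclohexyl–OPO(OH)₂ loses H₂PO₄⁻: pKₐ(H₃PO₄) ≈ 2.1
cyclohexyl–OBz loses PhCOO⁻: pKₐ(C₆H₅COOH) ≈ 4.2
cyclohexyl–SH loses HS⁻: pKₐ(H₂S) ≈ 7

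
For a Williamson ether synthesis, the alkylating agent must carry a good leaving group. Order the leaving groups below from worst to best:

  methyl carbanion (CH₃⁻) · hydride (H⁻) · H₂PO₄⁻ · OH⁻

methyl carbanion (CH₃⁻) < hydride (H⁻) < OH⁻ < H₂PO₄⁻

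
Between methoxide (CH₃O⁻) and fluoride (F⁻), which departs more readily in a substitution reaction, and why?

fluoride (F⁻)

fluoride (F⁻) is the better leaving group.
pKₐ(HF) ≈ 3.2 versus pKₐ(CH₃OH) ≈ 15.5: fluoride (F⁻) is the much weaker base.
Small and strongly basic; the poor halide leaving group.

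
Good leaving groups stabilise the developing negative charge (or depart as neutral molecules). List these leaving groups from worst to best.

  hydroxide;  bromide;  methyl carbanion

methyl carbanion < hydroxide < bromide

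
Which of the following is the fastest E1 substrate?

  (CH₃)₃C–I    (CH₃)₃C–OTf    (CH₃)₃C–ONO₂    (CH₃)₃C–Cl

Same R in every case — rank the leaving groups.
Rank by basicity of the departing species: weakest base leaves most easily.
(CH₃)₃C–OTf loses OTf⁻: pKₐ(CF₃SO₃H (triflic acid)) ≈ -14
(CH₃)₃C–I loses I⁻: pKₐ(HI) ≈ -10
(CH₃)₃C–Cl loses Cl⁻: pKₐ(HCl) ≈ -7
(CH₃)₃C–ONO₂ loses NO₃⁻: pKₐ(HNO₃) ≈ -1.3

(CH₃)₃C–OTf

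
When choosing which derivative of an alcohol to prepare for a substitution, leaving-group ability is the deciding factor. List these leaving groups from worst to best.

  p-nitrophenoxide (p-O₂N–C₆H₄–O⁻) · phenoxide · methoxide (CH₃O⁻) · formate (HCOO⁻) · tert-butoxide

Leaving-group ability tracks the stability of the departed species; conjugate-acid pKₐ is the usual yardstick (lower pKₐ → better LG).
formate (HCOO⁻): pKₐ(HCOOH) ≈ 3.8 — resonance-stabilised carboxylate
p-nitrophenoxide (p-O₂N–C₆H₄–O⁻): pKₐ(p-nitrophenol) ≈ 7.2 — nitro group delocalises the charge; the classic chromogenic LG
phenoxide: pKₐ(C₆H₅OH (phenol)) ≈ 10 — resonance into the ring helps, but still a poor LG
methoxide (CH₃O⁻): pKₐ(CH₃OH) ≈ 15.5
tert-butoxide: pKₐ(t-BuOH) ≈ 18
Listed from poorest to best leaving group as asked.

tert-butoxide < methoxide (CH₃O⁻) < phenoxide < p-nitrophenoxide (p-O₂N–C₆H₄–O⁻) < formate (HCOO⁻)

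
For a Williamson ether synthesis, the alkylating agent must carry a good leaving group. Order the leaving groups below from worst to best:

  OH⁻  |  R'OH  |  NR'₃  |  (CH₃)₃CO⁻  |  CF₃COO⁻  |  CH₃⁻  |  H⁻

CH₃⁻ < H⁻ < (CH₃)₃CO⁻ < OH⁻ < NR'₃ < CF₃COO⁻ < R'OH

R'OH: pKₐ(R'OH₂⁺) ≈ -2.4
CF₃COO⁻: pKₐ(CF₃COOH) ≈ 0.2
NR'₃: pKₐ(R'₃NH⁺) ≈ 10.7 — neutral but still a fairly strong base; Hofmann-elimination LG
OH⁻: pKₐ(H₂O) ≈ 15.7 — strong base; essentially never leaves without prior activation
(CH₃)₃CO⁻: pKₐ(t-BuOH) ≈ 18 — bulky, strongly basic alkoxide
H⁻: pKₐ(H₂) ≈ 36
CH₃⁻: pKₐ(CH₄) ≈ 48 — unstabilised carbanion; the worst conceivable leaving group
Reversing gives the worst-to-best order requested.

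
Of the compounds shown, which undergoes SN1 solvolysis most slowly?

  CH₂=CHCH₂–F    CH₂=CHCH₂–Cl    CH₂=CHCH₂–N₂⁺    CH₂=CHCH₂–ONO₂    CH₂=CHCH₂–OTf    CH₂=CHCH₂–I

Identical carbon frameworks mean the comparison reduces to leaving-group quality.
Rank by basicity of the departing species: weakest base leaves most easily.
CH₂=CHCH₂–N₂⁺ loses N₂: no meaningful conjugate acid; N₂ departs as an exceptionally stable neutral molecule
CH₂=CHCH₂–OTf loses OTf⁻: pKₐ(CF₃SO₃H (triflic acid)) ≈ -14
CH₂=CHCH₂–I loses I⁻: pKₐ(HI) ≈ -10
CH₂=CHCH₂–Cl loses Cl⁻: pKₐ(HCl) ≈ -7
CH₂=CHCH₂–ONO₂ loses NO₃⁻: pKₐ(HNO₃) ≈ -1.3
CH₂=CHCH₂–F loses F⁻: pKₐ(HF) ≈ 3.2

CH₂=CHCH₂–F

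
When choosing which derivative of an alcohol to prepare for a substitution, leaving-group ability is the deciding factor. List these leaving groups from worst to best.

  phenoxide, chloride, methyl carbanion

Leaving-group ability tracks the stability of the departed species; conjugate-acid pKₐ is the usual yardstick (lower pKₐ → better LG).
chloride: pKₐ(HCl) ≈ -7 — moderately weak base
phenoxide: pKₐ(C₆H₅OH (phenol)) ≈ 10 — resonance into the ring helps, but still a poor LG
methyl carbanion: pKₐ(CH₄) ≈ 48
Listed from poorest to best leaving group as asked.

methyl carbanion < phenoxide < chloride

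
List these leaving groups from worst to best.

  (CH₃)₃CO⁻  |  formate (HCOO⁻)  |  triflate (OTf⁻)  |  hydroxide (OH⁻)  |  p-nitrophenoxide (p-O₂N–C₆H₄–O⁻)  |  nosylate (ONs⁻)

(CH₃)₃CO⁻ < hydroxide (OH⁻) < p-nitrophenoxide (p-O₂N–C₆H₄–O⁻) < formate (HCOO⁻) < nosylate (ONs⁻) < triflate (OTf⁻)

The more stable X⁻ (or X) is on its own — i.e. the weaker a base it is — the better a leaving group it makes.
triflate (OTf⁻): pKₐ(CF₃SO₃H (triflic acid)) ≈ -14 — charge spread over three oxygens and a CF₃ group; the premier leaving group in synthesis
nosylate (ONs⁻): pKₐ(p-O₂NC₆H₄SO₃H) ≈ -3.5 — p-nitro group further stabilises the sulfonate
formate (HCOO⁻): pKₐ(HCOOH) ≈ 3.8
p-nitrophenoxide (p-O₂N–C₆H₄–O⁻): pKₐ(p-nitrophenol) ≈ 7.2
hydroxide (OH⁻): pKₐ(H₂O) ≈ 15.7 — strong base; essentially never leaves without prior activation
(CH₃)₃CO⁻: pKₐ(t-BuOH) ≈ 18
Listed from poorest to best leaving group as asked.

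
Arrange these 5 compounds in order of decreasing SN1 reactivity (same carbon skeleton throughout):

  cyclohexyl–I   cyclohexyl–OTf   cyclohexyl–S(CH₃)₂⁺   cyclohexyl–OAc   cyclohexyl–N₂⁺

With the same alkyl group throughout, only the leaving group differentiates the rates.
Leaving-group ability tracks the stability of the departed species; conjugate-acid pKₐ is the usual yardstick (lower pKₐ → better LG).
cyclohexyl–N₂⁺ loses N₂: no meaningful conjugate acid; N₂ departs as an exceptionally stable neutral molecule
cyclohexyl–OTf loses OTf⁻: pKₐ(CF₃SO₃H (triflic acid)) ≈ -14
cyclohexyl–I loses I⁻: pKₐ(HI) ≈ -10
cyclohexyl–S(CH₃)₂⁺ loses SR'₂: pKₐ(R'₂SH⁺) ≈ -7
cyclohexyl–OAc loses AcO⁻: pKₐ(CH₃COOH) ≈ 4.8

cyclohexyl–N₂⁺ > cyclohexyl–OTf > cyclohexyl–I > cyclohexyl–S(CH₃)₂⁺ > cyclohexyl–OAc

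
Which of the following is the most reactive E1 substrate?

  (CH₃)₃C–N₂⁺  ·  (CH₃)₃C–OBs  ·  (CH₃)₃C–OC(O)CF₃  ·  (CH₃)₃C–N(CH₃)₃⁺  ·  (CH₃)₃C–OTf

(CH₃)₃C–N₂⁺

With the same alkyl group throughout, only the leaving group differentiates the rates.
A good leaving group is a weak base: the lower the pKₐ of its conjugate acid, the more readily it departs.
(CH₃)₃C–N₂⁺ loses N₂: no meaningful conjugate acid; N₂ departs as an exceptionally stable neutral molecule
(CH₃)₃C–OTf loses OTf⁻: pKₐ(CF₃SO₃H (triflic acid)) ≈ -14
(CH₃)₃C–OBs loses OBs⁻: pKₐ(p-BrC₆H₄SO₃H) ≈ -2.8
(CH₃)₃C–OC(O)CF₃ loses CF₃COO⁻: pKₐ(CF₃COOH) ≈ 0.2
(CH₃)₃C–N(CH₃)₃⁺ loses NR'₃: pKₐ(R'₃NH⁺) ≈ 10.7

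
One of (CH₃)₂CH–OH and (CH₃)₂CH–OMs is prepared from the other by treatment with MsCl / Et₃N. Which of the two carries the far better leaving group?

(CH₃)₂CH–OMs

From (CH₃)₂CH–OH the departing group would be OH⁻ (pKₐ(H₂O) ≈ 15.7). Strong base; essentially never leaves without prior activation.
From (CH₃)₂CH–OMs the leaving group is OMs⁻ (pKₐ(CH₃SO₃H (MsOH)) ≈ -1.9). Resonance-delocalised alkanesulfonate.
Treatment with MsCl / Et₃N works by converting the hydroxyl into a mesylate, making (CH₃)₂CH–OMs enormously more reactive.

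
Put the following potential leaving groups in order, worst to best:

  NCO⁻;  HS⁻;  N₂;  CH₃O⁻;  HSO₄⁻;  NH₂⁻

NH₂⁻ < CH₃O⁻ < HS⁻ < NCO⁻ < HSO₄⁻ < N₂

N₂: no meaningful conjugate acid; N₂ departs as an exceptionally stable neutral molecule
HSO₄⁻: pKₐ(H₂SO₄) ≈ -3
NCO⁻: pKₐ(HOCN) ≈ 3.5 — resonance between N and O
HS⁻: pKₐ(H₂S) ≈ 7
CH₃O⁻: pKₐ(CH₃OH) ≈ 15.5
NH₂⁻: pKₐ(NH₃) ≈ 38 — extremely strong base; never a leaving group
The question asks for worst first, so the sequence is read in increasing leaving-group ability.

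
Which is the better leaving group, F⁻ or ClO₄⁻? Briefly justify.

ClO₄⁻ is the better leaving group.
pKₐ(HClO₄) ≈ -10 versus pKₐ(HF) ≈ 3.2: ClO₄⁻ is the much weaker base.
Extremely weak base; rarely used for safety reasons.

ClO₄⁻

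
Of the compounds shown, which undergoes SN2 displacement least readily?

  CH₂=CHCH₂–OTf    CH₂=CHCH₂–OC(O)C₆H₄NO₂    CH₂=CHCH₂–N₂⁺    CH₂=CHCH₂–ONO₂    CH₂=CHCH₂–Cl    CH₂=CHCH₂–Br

CH₂=CHCH₂–OC(O)C₆H₄NO₂

With the same alkyl group throughout, only the leaving group differentiates the rates.
Rank by basicity of the departing species: weakest base leaves most easily.
CH₂=CHCH₂–N₂⁺ loses N₂: no meaningful conjugate acid; N₂ departs as an exceptionally stable neutral molecule
CH₂=CHCH₂–OTf loses OTf⁻: pKₐ(CF₃SO₃H (triflic acid)) ≈ -14
CH₂=CHCH₂–Br loses Br⁻: pKₐ(HBr) ≈ -9
CH₂=CHCH₂–Cl loses Cl⁻: pKₐ(HCl) ≈ -7
CH₂=CHCH₂–ONO₂ loses NO₃⁻: pKₐ(HNO₃) ≈ -1.3
CH₂=CHCH₂–OC(O)C₆H₄NO₂ loses p-O₂N–C₆H₄–COO⁻: pKₐ(p-nitrobenzoic acid) ≈ 3.4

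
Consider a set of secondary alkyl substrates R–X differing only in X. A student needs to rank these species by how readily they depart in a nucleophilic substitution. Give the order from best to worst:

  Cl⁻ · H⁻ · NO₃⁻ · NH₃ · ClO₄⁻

ClO₄⁻: pKₐ(HClO₄) ≈ -10
Cl⁻: pKₐ(HCl) ≈ -7
NO₃⁻: pKₐ(HNO₃) ≈ -1.3 — resonance-delocalised over three oxygens
NH₃: pKₐ(NH₄⁺) ≈ 9.2
H⁻: pKₐ(H₂) ≈ 36 — extremely strong base; leaves only in special hydride-transfer contexts

ClO₄⁻ > Cl⁻ > NO₃⁻ > NH₃ > H⁻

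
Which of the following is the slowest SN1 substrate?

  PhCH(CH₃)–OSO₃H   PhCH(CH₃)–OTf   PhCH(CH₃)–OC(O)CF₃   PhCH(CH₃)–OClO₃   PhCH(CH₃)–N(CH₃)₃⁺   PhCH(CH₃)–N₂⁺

PhCH(CH₃)–N(CH₃)₃⁺

The skeletons are identical, so relative rate is governed entirely by leaving-group ability.
The more stable X⁻ (or X) is on its own — i.e. the weaker a base it is — the better a leaving group it makes.
PhCH(CH₃)–N₂⁺ loses N₂: no meaningful conjugate acid; N₂ departs as an exceptionally stable neutral molecule
PhCH(CH₃)–OTf loses OTf⁻: pKₐ(CF₃SO₃H (triflic acid)) ≈ -14
PhCH(CH₃)–OClO₃ loses ClO₄⁻: pKₐ(HClO₄) ≈ -10
PhCH(CH₃)–OSO₃H loses HSO₄⁻: pKₐ(H₂SO₄) ≈ -3
PhCH(CH₃)–OC(O)CF₃ loses CF₃COO⁻: pKₐ(CF₃COOH) ≈ 0.2
PhCH(CH₃)–N(CH₃)₃⁺ loses NR'₃: pKₐ(R'₃NH⁺) ≈ 10.7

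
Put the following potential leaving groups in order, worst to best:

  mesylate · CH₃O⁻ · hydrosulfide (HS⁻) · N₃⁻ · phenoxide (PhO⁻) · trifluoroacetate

A good leaving group is a weak base: the lower the pKₐ of its conjugate acid, the more readily it departs.
mesylate: pKₐ(CH₃SO₃H (MsOH)) ≈ -1.9
trifluoroacetate: pKₐ(CF₃COOH) ≈ 0.2
N₃⁻: pKₐ(HN₃) ≈ 4.7
hydrosulfide (HS⁻): pKₐ(H₂S) ≈ 7
phenoxide (PhO⁻): pKₐ(C₆H₅OH (phenol)) ≈ 10
CH₃O⁻: pKₐ(CH₃OH) ≈ 15.5
Reversing gives the worst-to-best order requested.

CH₃O⁻ < phenoxide (PhO⁻) < hydrosulfide (HS⁻) < N₃⁻ < trifluoroacetate < mesylate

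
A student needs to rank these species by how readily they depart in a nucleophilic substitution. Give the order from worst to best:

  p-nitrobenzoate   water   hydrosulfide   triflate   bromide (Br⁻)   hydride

Rank by basicity of the departing species: weakest base leaves most easily.
triflate: pKₐ(CF₃SO₃H (triflic acid)) ≈ -14
bromide (Br⁻): pKₐ(HBr) ≈ -9
water: pKₐ(H₃O⁺) ≈ -1.7
p-nitrobenzoate: pKₐ(p-nitrobenzoic acid) ≈ 3.4
hydrosulfide: pKₐ(H₂S) ≈ 7
hydride: pKₐ(H₂) ≈ 36
The question asks for worst first, so the sequence is read in increasing leaving-group ability.

hydride < hydrosulfide < p-nitrobenzoate < water < bromide (Br⁻) < triflate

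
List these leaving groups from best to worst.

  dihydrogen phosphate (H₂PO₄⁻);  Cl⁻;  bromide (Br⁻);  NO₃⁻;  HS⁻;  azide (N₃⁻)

bromide (Br⁻) > Cl⁻ > NO₃⁻ > dihydrogen phosphate (H₂PO₄⁻) > azide (N₃⁻) > HS⁻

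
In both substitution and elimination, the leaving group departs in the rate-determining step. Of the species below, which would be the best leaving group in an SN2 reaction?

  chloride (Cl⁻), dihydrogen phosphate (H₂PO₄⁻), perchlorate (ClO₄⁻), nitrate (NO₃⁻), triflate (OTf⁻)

triflate (OTf⁻)

Rank by basicity of the departing species: weakest base leaves most easily.
triflate (OTf⁻): pKₐ(CF₃SO₃H (triflic acid)) ≈ -14
perchlorate (ClO₄⁻): pKₐ(HClO₄) ≈ -10
chloride (Cl⁻): pKₐ(HCl) ≈ -7
nitrate (NO₃⁻): pKₐ(HNO₃) ≈ -1.3
dihydrogen phosphate (H₂PO₄⁻): pKₐ(H₃PO₄) ≈ 2.1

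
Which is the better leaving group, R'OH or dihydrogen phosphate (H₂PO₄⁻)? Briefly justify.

R'OH

R'OH is the better leaving group.
pKₐ(R'OH₂⁺) ≈ -2.4 versus pKₐ(H₃PO₄) ≈ 2.1: R'OH is the much weaker base.
Neutral; leaves from a protonated ether (an oxonium ion, R–O(H)R'⁺).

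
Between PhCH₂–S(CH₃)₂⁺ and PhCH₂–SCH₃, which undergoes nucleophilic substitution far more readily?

PhCH₂–S(CH₃)₂⁺

From PhCH₂–SCH₃ the departing group would be RS⁻ (pKₐ(RSH (a thiol)) ≈ 10.5). Moderately basic; rarely leaves without activation.
From PhCH₂–S(CH₃)₂⁺ the leaving group is SR'₂ (pKₐ(R'₂SH⁺) ≈ -7). Neutral; leaves from a sulfonium salt (R–SR'₂⁺).
(In practice PhCH₂–S(CH₃)₂⁺ is made from PhCH₂–SCH₃ by S-methylation with CH₃I, allowing neutral dimethyl sulfide, rather than methanethiolate, to depart.)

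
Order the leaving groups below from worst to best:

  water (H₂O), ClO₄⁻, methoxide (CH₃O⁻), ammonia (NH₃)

methoxide (CH₃O⁻) < ammonia (NH₃) < water (H₂O) < ClO₄⁻

Leaving-group ability tracks the stability of the departed species; conjugate-acid pKₐ is the usual yardstick (lower pKₐ → better LG).
ClO₄⁻: pKₐ(HClO₄) ≈ -10
water (H₂O): pKₐ(H₃O⁺) ≈ -1.7 — neutral; leaves from a protonated alcohol (R–OH₂⁺)
ammonia (NH₃): pKₐ(NH₄⁺) ≈ 9.2 — neutral but moderately basic; leaves from R–NH₃⁺
methoxide (CH₃O⁻): pKₐ(CH₃OH) ≈ 15.5
Reversing gives the worst-to-best order requested.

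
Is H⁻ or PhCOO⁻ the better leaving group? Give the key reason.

PhCOO⁻

PhCOO⁻ is the better leaving group.
pKₐ(C₆H₅COOH) ≈ 4.2 versus pKₐ(H₂) ≈ 36: PhCOO⁻ is the much weaker base.
Aryl carboxylate.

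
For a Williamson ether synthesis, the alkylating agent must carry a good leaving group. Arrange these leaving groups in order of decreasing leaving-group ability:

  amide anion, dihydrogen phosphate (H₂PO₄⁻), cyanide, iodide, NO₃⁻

iodide > NO₃⁻ > dihydrogen phosphate (H₂PO₄⁻) > cyanide > amide anion

iodide: pKₐ(HI) ≈ -10 — large, highly polarisable; very weak base
NO₃⁻: pKₐ(HNO₃) ≈ -1.3 — resonance-delocalised over three oxygens
dihydrogen phosphate (H₂PO₄⁻): pKₐ(H₃PO₄) ≈ 2.1 — moderate base; biological leaving group after further activation
cyanide: pKₐ(HCN) ≈ 9.2 — sp carbon stabilises the charge somewhat, but still a poor LG
amide anion: pKₐ(NH₃) ≈ 38 — extremely strong base; never a leaving group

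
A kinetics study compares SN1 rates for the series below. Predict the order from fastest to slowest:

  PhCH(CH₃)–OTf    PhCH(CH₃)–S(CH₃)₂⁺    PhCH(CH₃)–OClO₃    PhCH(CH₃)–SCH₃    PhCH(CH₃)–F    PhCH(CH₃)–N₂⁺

PhCH(CH₃)–N₂⁺ > PhCH(CH₃)–OTf > PhCH(CH₃)–OClO₃ > PhCH(CH₃)–S(CH₃)₂⁺ > PhCH(CH₃)–F > PhCH(CH₃)–SCH₃

With the same alkyl group throughout, only the leaving group differentiates the rates.
Leaving-group ability tracks the stability of the departed species; conjugate-acid pKₐ is the usual yardstick (lower pKₐ → better LG).
PhCH(CH₃)–N₂⁺ loses N₂: no meaningful conjugate acid; N₂ departs as an exceptionally stable neutral molecule
PhCH(CH₃)–OTf loses OTf⁻: pKₐ(CF₃SO₃H (triflic acid)) ≈ -14
PhCH(CH₃)–OClO₃ loses ClO₄⁻: pKₐ(HClO₄) ≈ -10
PhCH(CH₃)–S(CH₃)₂⁺ loses SR'₂: pKₐ(R'₂SH⁺) ≈ -7
PhCH(CH₃)–F loses F⁻: pKₐ(HF) ≈ 3.2
PhCH(CH₃)–SCH₃ loses RS⁻: pKₐ(RSH (a thiol)) ≈ 10.5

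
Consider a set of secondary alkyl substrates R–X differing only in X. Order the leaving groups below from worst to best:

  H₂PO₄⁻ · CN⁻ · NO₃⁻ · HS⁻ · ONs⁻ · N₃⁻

The more stable X⁻ (or X) is on its own — i.e. the weaker a base it is — the better a leaving group it makes.
ONs⁻: pKₐ(p-O₂NC₆H₄SO₃H) ≈ -3.5
NO₃⁻: pKₐ(HNO₃) ≈ -1.3
H₂PO₄⁻: pKₐ(H₃PO₄) ≈ 2.1
N₃⁻: pKₐ(HN₃) ≈ 4.7
HS⁻: pKₐ(H₂S) ≈ 7
CN⁻: pKₐ(HCN) ≈ 9.2
Listed from poorest to best leaving group as asked.

CN⁻ < HS⁻ < N₃⁻ < H₂PO₄⁻ < NO₃⁻ < ONs⁻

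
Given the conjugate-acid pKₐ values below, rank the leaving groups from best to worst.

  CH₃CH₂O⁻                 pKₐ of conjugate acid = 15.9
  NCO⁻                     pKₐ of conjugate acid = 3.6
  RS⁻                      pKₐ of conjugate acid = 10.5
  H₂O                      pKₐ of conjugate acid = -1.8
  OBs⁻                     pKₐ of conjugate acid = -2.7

Lower conjugate-acid pKₐ ⇒ weaker base ⇒ better leaving group.
Sorting by the given values: OBs⁻ (-2.7), H₂O (-1.8), NCO⁻ (3.6), RS⁻ (10.5), CH₃CH₂O⁻ (15.9).

OBs⁻ > H₂O > NCO⁻ > RS⁻ > CH₃CH₂O⁻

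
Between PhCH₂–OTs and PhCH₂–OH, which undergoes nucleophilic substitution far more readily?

PhCH₂–OTs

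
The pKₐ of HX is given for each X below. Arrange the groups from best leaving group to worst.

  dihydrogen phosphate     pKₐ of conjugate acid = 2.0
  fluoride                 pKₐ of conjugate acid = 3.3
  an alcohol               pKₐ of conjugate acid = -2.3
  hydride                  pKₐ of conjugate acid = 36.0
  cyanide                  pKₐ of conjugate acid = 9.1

Lower conjugate-acid pKₐ ⇒ weaker base ⇒ better leaving group.
Sorting by the given values: an alcohol (-2.3), dihydrogen phosphate (2.0), fluoride (3.3), cyanide (9.1), hydride (36.0).

an alcohol > dihydrogen phosphate > fluoride > cyanide > hydride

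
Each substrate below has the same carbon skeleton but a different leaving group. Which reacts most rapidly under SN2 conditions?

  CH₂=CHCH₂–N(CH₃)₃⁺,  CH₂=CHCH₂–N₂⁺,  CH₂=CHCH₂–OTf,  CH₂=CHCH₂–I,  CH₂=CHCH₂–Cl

Identical carbon frameworks mean the comparison reduces to leaving-group quality.
The more stable X⁻ (or X) is on its own — i.e. the weaker a base it is — the better a leaving group it makes.
CH₂=CHCH₂–N₂⁺ loses N₂: no meaningful conjugate acid; N₂ departs as an exceptionally stable neutral molecule
CH₂=CHCH₂–OTf loses OTf⁻: pKₐ(CF₃SO₃H (triflic acid)) ≈ -14
CH₂=CHCH₂–I loses I⁻: pKₐ(HI) ≈ -10
CH₂=CHCH₂–Cl loses Cl⁻: pKₐ(HCl) ≈ -7
CH₂=CHCH₂–N(CH₃)₃⁺ loses NR'₃: pKₐ(R'₃NH⁺) ≈ 10.7

CH₂=CHCH₂–N₂⁺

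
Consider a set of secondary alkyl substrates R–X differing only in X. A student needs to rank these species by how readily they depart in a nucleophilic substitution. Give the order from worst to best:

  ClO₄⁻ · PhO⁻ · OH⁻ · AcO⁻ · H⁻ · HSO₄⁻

Leaving-group ability tracks the stability of the departed species; conjugate-acid pKₐ is the usual yardstick (lower pKₐ → better LG).
ClO₄⁻: pKₐ(HClO₄) ≈ -10
HSO₄⁻: pKₐ(H₂SO₄) ≈ -3
AcO⁻: pKₐ(CH₃COOH) ≈ 4.8
PhO⁻: pKₐ(C₆H₅OH (phenol)) ≈ 10
OH⁻: pKₐ(H₂O) ≈ 15.7
H⁻: pKₐ(H₂) ≈ 36
The question asks for worst first, so the sequence is read in increasing leaving-group ability.

H⁻ < OH⁻ < PhO⁻ < AcO⁻ < HSO₄⁻ < ClO₄⁻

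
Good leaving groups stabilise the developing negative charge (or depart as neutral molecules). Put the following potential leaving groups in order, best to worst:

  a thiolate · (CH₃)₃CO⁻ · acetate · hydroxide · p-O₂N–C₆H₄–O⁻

acetate > p-O₂N–C₆H₄–O⁻ > a thiolate > hydroxide > (CH₃)₃CO⁻

acetate: pKₐ(CH₃COOH) ≈ 4.8
p-O₂N–C₆H₄–O⁻: pKₐ(p-nitrophenol) ≈ 7.2
a thiolate: pKₐ(RSH (a thiol)) ≈ 10.5
hydroxide: pKₐ(H₂O) ≈ 15.7
(CH₃)₃CO⁻: pKₐ(t-BuOH) ≈ 18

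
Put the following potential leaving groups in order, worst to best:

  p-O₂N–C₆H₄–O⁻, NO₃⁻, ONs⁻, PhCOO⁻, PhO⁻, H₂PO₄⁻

ONs⁻: pKₐ(p-O₂NC₆H₄SO₃H) ≈ -3.5 — p-nitro group further stabilises the sulfonate
NO₃⁻: pKₐ(HNO₃) ≈ -1.3 — resonance-delocalised over three oxygens
H₂PO₄⁻: pKₐ(H₃PO₄) ≈ 2.1 — moderate base; biological leaving group after further activation
PhCOO⁻: pKₐ(C₆H₅COOH) ≈ 4.2
p-O₂N–C₆H₄–O⁻: pKₐ(p-nitrophenol) ≈ 7.2 — nitro group delocalises the charge; the classic chromogenic LG
PhO⁻: pKₐ(C₆H₅OH (phenol)) ≈ 10
The question asks for worst first, so the sequence is read in increasing leaving-group ability.

PhO⁻ < p-O₂N–C₆H₄–O⁻ < PhCOO⁻ < H₂PO₄⁻ < NO₃⁻ < ONs⁻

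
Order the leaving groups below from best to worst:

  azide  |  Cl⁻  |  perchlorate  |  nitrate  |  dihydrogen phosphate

The more stable X⁻ (or X) is on its own — i.e. the weaker a base it is — the better a leaving group it makes.
perchlorate: pKₐ(HClO₄) ≈ -10
Cl⁻: pKₐ(HCl) ≈ -7 — moderately weak base
nitrate: pKₐ(HNO₃) ≈ -1.3 — resonance-delocalised over three oxygens
dihydrogen phosphate: pKₐ(H₃PO₄) ≈ 2.1 — moderate base; biological leaving group after further activation
azide: pKₐ(HN₃) ≈ 4.7 — linear, resonance-stabilised

perchlorate > Cl⁻ > nitrate > dihydrogen phosphate > azide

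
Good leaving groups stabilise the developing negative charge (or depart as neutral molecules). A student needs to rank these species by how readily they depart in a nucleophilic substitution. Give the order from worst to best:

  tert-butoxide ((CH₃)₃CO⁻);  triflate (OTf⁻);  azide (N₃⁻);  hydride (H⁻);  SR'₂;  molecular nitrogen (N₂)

molecular nitrogen (N₂): no meaningful conjugate acid; N₂ departs as an exceptionally stable neutral molecule
triflate (OTf⁻): pKₐ(CF₃SO₃H (triflic acid)) ≈ -14
SR'₂: pKₐ(R'₂SH⁺) ≈ -7
azide (N₃⁻): pKₐ(HN₃) ≈ 4.7 — linear, resonance-stabilised
tert-butoxide ((CH₃)₃CO⁻): pKₐ(t-BuOH) ≈ 18
hydride (H⁻): pKₐ(H₂) ≈ 36 — extremely strong base; leaves only in special hydride-transfer contexts
The question asks for worst first, so the sequence is read in increasing leaving-group ability.

hydride (H⁻) < tert-butoxide ((CH₃)₃CO⁻) < azide (N₃⁻) < SR'₂ < triflate (OTf⁻) < molecular nitrogen (N₂)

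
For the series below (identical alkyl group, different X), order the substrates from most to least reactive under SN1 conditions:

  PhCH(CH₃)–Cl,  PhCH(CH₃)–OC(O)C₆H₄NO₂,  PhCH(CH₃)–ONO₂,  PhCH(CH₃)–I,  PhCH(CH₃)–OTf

PhCH(CH₃)–OTf > PhCH(CH₃)–I > PhCH(CH₃)–Cl > PhCH(CH₃)–ONO₂ > PhCH(CH₃)–OC(O)C₆H₄NO₂

Same R in every case — rank the leaving groups.
Rank by basicity of the departing species: weakest base leaves most easily.
PhCH(CH₃)–OTf loses OTf⁻: pKₐ(CF₃SO₃H (triflic acid)) ≈ -14
PhCH(CH₃)–I loses I⁻: pKₐ(HI) ≈ -10
PhCH(CH₃)–Cl loses Cl⁻: pKₐ(HCl) ≈ -7
PhCH(CH₃)–ONO₂ loses NO₃⁻: pKₐ(HNO₃) ≈ -1.3
PhCH(CH₃)–OC(O)C₆H₄NO₂ loses p-O₂N–C₆H₄–COO⁻: pKₐ(p-nitrobenzoic acid) ≈ 3.4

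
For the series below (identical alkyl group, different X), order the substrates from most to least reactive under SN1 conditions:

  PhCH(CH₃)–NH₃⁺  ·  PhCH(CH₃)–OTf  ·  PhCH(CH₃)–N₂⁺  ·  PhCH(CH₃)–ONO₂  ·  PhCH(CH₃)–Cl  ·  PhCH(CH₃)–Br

The skeletons are identical, so relative rate is governed entirely by leaving-group ability.
A good leaving group is a weak base: the lower the pKₐ of its conjugate acid, the more readily it departs.
PhCH(CH₃)–N₂⁺ loses N₂: no meaningful conjugate acid; N₂ departs as an exceptionally stable neutral molecule
PhCH(CH₃)–OTf loses OTf⁻: pKₐ(CF₃SO₃H (triflic acid)) ≈ -14
PhCH(CH₃)–Br loses Br⁻: pKₐ(HBr) ≈ -9
PhCH(CH₃)–Cl loses Cl⁻: pKₐ(HCl) ≈ -7
PhCH(CH₃)–ONO₂ loses NO₃⁻: pKₐ(HNO₃) ≈ -1.3
PhCH(CH₃)–NH₃⁺ loses NH₃: pKₐ(NH₄⁺) ≈ 9.2

PhCH(CH₃)–N₂⁺ > PhCH(CH₃)–OTf > PhCH(CH₃)–Br > PhCH(CH₃)–Cl > PhCH(CH₃)–ONO₂ > PhCH(CH₃)–NH₃⁺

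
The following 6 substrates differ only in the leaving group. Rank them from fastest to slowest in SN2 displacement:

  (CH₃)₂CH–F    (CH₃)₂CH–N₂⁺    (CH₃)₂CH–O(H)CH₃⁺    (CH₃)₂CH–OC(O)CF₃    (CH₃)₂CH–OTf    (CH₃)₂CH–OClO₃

(CH₃)₂CH–N₂⁺ > (CH₃)₂CH–OTf > (CH₃)₂CH–OClO₃ > (CH₃)₂CH–O(H)CH₃⁺ > (CH₃)₂CH–OC(O)CF₃ > (CH₃)₂CH–F

With the same alkyl group throughout, only the leaving group differentiates the rates.
Leaving-group ability tracks the stability of the departed species; conjugate-acid pKₐ is the usual yardstick (lower pKₐ → better LG).
(CH₃)₂CH–N₂⁺ loses N₂: no meaningful conjugate acid; N₂ departs as an exceptionally stable neutral molecule
(CH₃)₂CH–OTf loses OTf⁻: pKₐ(CF₃SO₃H (triflic acid)) ≈ -14
(CH₃)₂CH–OClO₃ loses ClO₄⁻: pKₐ(HClO₄) ≈ -10
(CH₃)₂CH–O(H)CH₃⁺ loses R'OH: pKₐ(R'OH₂⁺) ≈ -2.4
(CH₃)₂CH–OC(O)CF₃ loses CF₃COO⁻: pKₐ(CF₃COOH) ≈ 0.2
(CH₃)₂CH–F loses F⁻: pKₐ(HF) ≈ 3.2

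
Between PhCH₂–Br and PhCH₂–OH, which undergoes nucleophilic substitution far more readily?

From PhCH₂–OH the departing group would be OH⁻ (pKₐ(H₂O) ≈ 15.7). Strong base; essentially never leaves without prior activation.
From PhCH₂–Br the leaving group is Br⁻ (pKₐ(HBr) ≈ -9). Weak base; good leaving group.
(In practice PhCH₂–Br is made from PhCH₂–OH by treatment with PBr₃, replacing the hydroxyl with bromide.)

PhCH₂–Br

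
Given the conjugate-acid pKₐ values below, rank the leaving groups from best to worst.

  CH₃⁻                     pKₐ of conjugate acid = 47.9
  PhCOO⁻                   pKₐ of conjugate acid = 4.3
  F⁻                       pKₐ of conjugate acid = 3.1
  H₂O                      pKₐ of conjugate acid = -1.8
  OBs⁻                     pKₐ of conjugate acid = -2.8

OBs⁻ > H₂O > F⁻ > PhCOO⁻ > CH₃⁻

Lower conjugate-acid pKₐ ⇒ weaker base ⇒ better leaving group.
Sorting by the given values: OBs⁻ (-2.8), H₂O (-1.8), F⁻ (3.1), PhCOO⁻ (4.3), CH₃⁻ (47.9).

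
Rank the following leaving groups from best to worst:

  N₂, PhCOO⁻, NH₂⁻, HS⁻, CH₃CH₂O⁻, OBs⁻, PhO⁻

Leaving-group ability tracks the stability of the departed species; conjugate-acid pKₐ is the usual yardstick (lower pKₐ → better LG).
N₂: no meaningful conjugate acid; N₂ departs as an exceptionally stable neutral molecule
OBs⁻: pKₐ(p-BrC₆H₄SO₃H) ≈ -2.8
PhCOO⁻: pKₐ(C₆H₅COOH) ≈ 4.2
HS⁻: pKₐ(H₂S) ≈ 7
PhO⁻: pKₐ(C₆H₅OH (phenol)) ≈ 10
CH₃CH₂O⁻: pKₐ(CH₃CH₂OH) ≈ 16
NH₂⁻: pKₐ(NH₃) ≈ 38

N₂ > OBs⁻ > PhCOO⁻ > HS⁻ > PhO⁻ > CH₃CH₂O⁻ > NH₂⁻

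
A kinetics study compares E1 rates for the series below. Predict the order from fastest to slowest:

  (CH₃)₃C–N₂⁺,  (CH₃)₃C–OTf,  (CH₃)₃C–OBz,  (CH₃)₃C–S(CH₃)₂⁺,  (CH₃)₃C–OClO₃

(CH₃)₃C–N₂⁺ > (CH₃)₃C–OTf > (CH₃)₃C–OClO₃ > (CH₃)₃C–S(CH₃)₂⁺ > (CH₃)₃C–OBz

Same R in every case — rank the leaving groups.
The more stable X⁻ (or X) is on its own — i.e. the weaker a base it is — the better a leaving group it makes.
(CH₃)₃C–N₂⁺ loses N₂: no meaningful conjugate acid; N₂ departs as an exceptionally stable neutral molecule
(CH₃)₃C–OTf loses OTf⁻: pKₐ(CF₃SO₃H (triflic acid)) ≈ -14
(CH₃)₃C–OClO₃ loses ClO₄⁻: pKₐ(HClO₄) ≈ -10
(CH₃)₃C–S(CH₃)₂⁺ loses SR'₂: pKₐ(R'₂SH⁺) ≈ -7
(CH₃)₃C–OBz loses PhCOO⁻: pKₐ(C₆H₅COOH) ≈ 4.2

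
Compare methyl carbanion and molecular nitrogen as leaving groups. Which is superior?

molecular nitrogen

molecular nitrogen is the better leaving group.
N₂ is the ultimate leaving group — it departs as an exceptionally stable neutral molecule, whereas methyl carbanion (pKₐ(CH₄) ≈ 48) is far more basic.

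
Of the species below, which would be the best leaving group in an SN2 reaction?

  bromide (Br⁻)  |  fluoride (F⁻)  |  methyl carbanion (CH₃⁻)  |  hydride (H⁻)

bromide (Br⁻)

bromide (Br⁻): pKₐ(HBr) ≈ -9
fluoride (F⁻): pKₐ(HF) ≈ 3.2
hydride (H⁻): pKₐ(H₂) ≈ 36
methyl carbanion (CH₃⁻): pKₐ(CH₄) ≈ 48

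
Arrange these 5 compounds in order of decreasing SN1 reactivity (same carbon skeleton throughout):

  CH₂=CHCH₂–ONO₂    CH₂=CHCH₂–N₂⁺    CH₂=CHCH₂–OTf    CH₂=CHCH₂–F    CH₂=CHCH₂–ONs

The skeletons are identical, so relative rate is governed entirely by leaving-group ability.
The more stable X⁻ (or X) is on its own — i.e. the weaker a base it is — the better a leaving group it makes.
CH₂=CHCH₂–N₂⁺ loses N₂: no meaningful conjugate acid; N₂ departs as an exceptionally stable neutral molecule
CH₂=CHCH₂–OTf loses OTf⁻: pKₐ(CF₃SO₃H (triflic acid)) ≈ -14
CH₂=CHCH₂–ONs loses ONs⁻: pKₐ(p-O₂NC₆H₄SO₃H) ≈ -3.5
CH₂=CHCH₂–ONO₂ loses NO₃⁻: pKₐ(HNO₃) ≈ -1.3
CH₂=CHCH₂–F loses F⁻: pKₐ(HF) ≈ 3.2

CH₂=CHCH₂–N₂⁺ > CH₂=CHCH₂–OTf > CH₂=CHCH₂–ONs > CH₂=CHCH₂–ONO₂ > CH₂=CHCH₂–F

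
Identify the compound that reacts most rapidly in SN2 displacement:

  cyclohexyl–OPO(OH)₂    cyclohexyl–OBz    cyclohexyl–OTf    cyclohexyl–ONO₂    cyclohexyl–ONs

With the same alkyl group throughout, only the leaving group differentiates the rates.
The more stable X⁻ (or X) is on its own — i.e. the weaker a base it is — the better a leaving group it makes.
cyclohexyl–OTf loses OTf⁻: pKₐ(CF₃SO₃H (triflic acid)) ≈ -14
cyclohexyl–ONs loses ONs⁻: pKₐ(p-O₂NC₆H₄SO₃H) ≈ -3.5
cyclohexyl–ONO₂ loses NO₃⁻: pKₐ(HNO₃) ≈ -1.3
cyclohexyl–OPO(OH)₂ loses H₂PO₄⁻: pKₐ(H₃PO₄) ≈ 2.1
cyclohexyl–OBz loses PhCOO⁻: pKₐ(C₆H₅COOH) ≈ 4.2

cyclohexyl–OTf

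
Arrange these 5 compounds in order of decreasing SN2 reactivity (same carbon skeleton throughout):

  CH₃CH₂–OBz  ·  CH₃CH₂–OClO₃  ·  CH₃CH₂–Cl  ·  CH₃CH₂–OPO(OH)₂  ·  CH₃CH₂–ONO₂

CH₃CH₂–OClO₃ > CH₃CH₂–Cl > CH₃CH₂–ONO₂ > CH₃CH₂–OPO(OH)₂ > CH₃CH₂–OBz

The skeletons are identical, so relative rate is governed entirely by leaving-group ability.
Rank by basicity of the departing species: weakest base leaves most easily.
CH₃CH₂–OClO₃ loses ClO₄⁻: pKₐ(HClO₄) ≈ -10
CH₃CH₂–Cl loses Cl⁻: pKₐ(HCl) ≈ -7
CH₃CH₂–ONO₂ loses NO₃⁻: pKₐ(HNO₃) ≈ -1.3
CH₃CH₂–OPO(OH)₂ loses H₂PO₄⁻: pKₐ(H₃PO₄) ≈ 2.1
CH₃CH₂–OBz loses PhCOO⁻: pKₐ(C₆H₅COOH) ≈ 4.2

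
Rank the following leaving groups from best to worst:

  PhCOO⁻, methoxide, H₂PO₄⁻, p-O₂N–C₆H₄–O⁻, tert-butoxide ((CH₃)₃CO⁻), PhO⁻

H₂PO₄⁻ > PhCOO⁻ > p-O₂N–C₆H₄–O⁻ > PhO⁻ > methoxide > tert-butoxide ((CH₃)₃CO⁻)

Rank by basicity of the departing species: weakest base leaves most easily.
H₂PO₄⁻: pKₐ(H₃PO₄) ≈ 2.1 — moderate base; biological leaving group after further activation
PhCOO⁻: pKₐ(C₆H₅COOH) ≈ 4.2 — aryl carboxylate
p-O₂N–C₆H₄–O⁻: pKₐ(p-nitrophenol) ≈ 7.2
PhO⁻: pKₐ(C₆H₅OH (phenol)) ≈ 10 — resonance into the ring helps, but still a poor LG
methoxide: pKₐ(CH₃OH) ≈ 15.5
tert-butoxide ((CH₃)₃CO⁻): pKₐ(t-BuOH) ≈ 18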